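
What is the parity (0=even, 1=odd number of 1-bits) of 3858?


0b111100010010 has 6 ones => parity 0

0


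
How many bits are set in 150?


0b10010110 has 4 set bits

4


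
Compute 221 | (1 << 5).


221 | (1 << 5) = 221 | 32 = 253

253


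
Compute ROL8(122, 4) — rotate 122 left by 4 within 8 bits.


Rotate 0b1111010 left by 4 (8-bit) = 0b10100111 = 167

167


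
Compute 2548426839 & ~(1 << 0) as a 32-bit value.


2548426839 & ~(1 << 0) = 2548426838

2548426838


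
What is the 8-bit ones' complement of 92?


92 ^ 255 = 163

163


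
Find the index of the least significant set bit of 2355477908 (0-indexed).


0b10001100011001011011110110010100. Lowest set bit at position 2

2


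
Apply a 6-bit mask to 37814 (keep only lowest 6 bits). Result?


37814 & 63 = 54

54


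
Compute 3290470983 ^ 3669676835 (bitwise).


0b11000100001000001001101001000111 ^ 0b11011010101110101101001100100011 = 0b11110100110100100100101100100 = 513427812

513427812


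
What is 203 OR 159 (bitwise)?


0b11001011 | 0b10011111 = 0b11011111 = 223

223


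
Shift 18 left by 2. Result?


0b10010 << 2 = 0b1001000 = 72

72


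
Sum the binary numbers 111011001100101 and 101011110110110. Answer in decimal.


111011001100101 + 101011110110110 = 1100111000011011 = 52763

52763


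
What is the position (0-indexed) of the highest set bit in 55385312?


0b11010011010001110011100000. Highest set bit at position 25

25


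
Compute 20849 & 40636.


0b101000101110001 & 0b1001111010111100 = 0b1000000110000 = 4144

4144


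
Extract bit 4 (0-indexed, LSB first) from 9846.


0b10011001110110, position 4 = 1

1


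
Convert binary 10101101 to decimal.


10101101 in decimal = 173

173


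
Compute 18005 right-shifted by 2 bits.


0b100011001010101 >> 2 = 0b1000110010101 = 4501

4501


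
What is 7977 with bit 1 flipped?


7977 ^ (1 << 1) = 7977 ^ 2 = 7979

7979


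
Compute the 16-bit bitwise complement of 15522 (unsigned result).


~0b11110010100010 = 0b1100001101011101 = 50013 (16-bit unsigned)

50013


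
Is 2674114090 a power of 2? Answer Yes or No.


0b10011111011000111011111000101010. Multiple bits set => No

No


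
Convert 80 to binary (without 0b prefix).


80 = 1010000 in binary

1010000


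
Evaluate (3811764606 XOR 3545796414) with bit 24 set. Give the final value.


Step 1: 3811764606 ^ 3545796414 = 812279360
Step 2: 812279360 | (1 << 24) = 812279360 | 16777216 = 829056576

829056576


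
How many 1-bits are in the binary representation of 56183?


0b1101101101110111 has 12 set bits

12


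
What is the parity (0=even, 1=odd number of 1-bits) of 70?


0b1000110 has 3 ones => parity 1

1


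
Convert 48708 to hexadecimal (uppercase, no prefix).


48708 = BE44 hex

BE44


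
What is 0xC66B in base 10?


C66B hex = 50795 decimal

50795


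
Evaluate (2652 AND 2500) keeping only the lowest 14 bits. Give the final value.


Step 1: 2652 & 2500 = 2116
Step 2: 2116 & 16383 = 2116

2116


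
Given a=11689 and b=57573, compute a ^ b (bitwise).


11689 ^ 57573 = 52556

52556


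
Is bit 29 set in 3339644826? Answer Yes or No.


0b11000111000011101110111110011010, bit 29 = 0. No

No


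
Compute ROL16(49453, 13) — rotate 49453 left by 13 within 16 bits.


Rotate 0b1100000100101101 left by 13 (16-bit) = 0b1011100000100101 = 47141

47141


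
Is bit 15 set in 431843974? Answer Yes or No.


0b11001101111010110101010000110, bit 15 = 0. No

No


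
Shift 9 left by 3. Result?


0b1001 << 3 = 0b1001000 = 72

72


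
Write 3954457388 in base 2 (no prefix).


3954457388 = 11101011101101000011101100101100 in binary

11101011101101000011101100101100


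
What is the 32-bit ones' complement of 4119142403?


4119142403 ^ 4294967295 = 175824892

175824892


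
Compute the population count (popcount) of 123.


0b1111011 has 6 set bits

6


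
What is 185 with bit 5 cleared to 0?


185 & ~(1 << 5) = 153

153


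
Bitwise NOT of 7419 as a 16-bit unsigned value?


~0b1110011111011 = 0b1110001100000100 = 58116 (16-bit unsigned)

58116


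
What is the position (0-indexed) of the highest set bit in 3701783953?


0b11011100101001001011110110010001. Highest set bit at position 31

31


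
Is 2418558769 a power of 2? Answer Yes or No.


0b10010000001010000100011100110001. Multiple bits set => No

No


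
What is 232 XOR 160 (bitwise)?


0b11101000 ^ 0b10100000 = 0b1001000 = 72

72


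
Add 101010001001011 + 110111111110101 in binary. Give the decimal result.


101010001001011 + 110111111110101 = 1100010001000000 = 50240

50240


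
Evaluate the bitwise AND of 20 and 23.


0b10100 & 0b10111 = 0b10100 = 20

20


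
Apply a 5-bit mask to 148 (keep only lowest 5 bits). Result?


148 & 31 = 20

20


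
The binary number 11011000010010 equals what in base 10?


11011000010010 in decimal = 13842

13842


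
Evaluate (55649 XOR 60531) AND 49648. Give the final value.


Step 1: 55649 ^ 60531 = 13586
Step 2: 13586 & 49648 = 272

272


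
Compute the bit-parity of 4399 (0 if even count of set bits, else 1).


0b1000100101111 has 7 ones => parity 1

1


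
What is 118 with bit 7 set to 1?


118 | (1 << 7) = 118 | 128 = 246

246


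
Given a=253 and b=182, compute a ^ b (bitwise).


253 ^ 182 = 75

75


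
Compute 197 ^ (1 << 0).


197 ^ (1 << 0) = 197 ^ 1 = 196

196


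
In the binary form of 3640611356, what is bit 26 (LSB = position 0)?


0b11011000111111110101001000011100, position 26 = 0

0


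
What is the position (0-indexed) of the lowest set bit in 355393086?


0b10101001011101101111000111110. Lowest set bit at position 1

1


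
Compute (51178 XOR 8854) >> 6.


Step 1: 51178 ^ 8854 = 58748
Step 2: 58748 >> 6 = 917

917


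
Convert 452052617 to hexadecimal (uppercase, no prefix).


452052617 = 1AF1C689 hex

1AF1C689


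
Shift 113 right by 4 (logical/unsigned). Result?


0b1110001 >> 4 = 0b111 = 7

7


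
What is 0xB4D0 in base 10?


B4D0 hex = 46288 decimal

46288


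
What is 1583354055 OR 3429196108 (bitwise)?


0b1011110011000000001000011000111 | 0b11001100011001010110000101001100 = 0b11011110011001010111000111001111 = 3731190223

3731190223


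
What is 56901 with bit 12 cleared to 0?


56901 & ~(1 << 12) = 52805

52805


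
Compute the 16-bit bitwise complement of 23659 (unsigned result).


~0b101110001101011 = 0b1010001110010100 = 41876 (16-bit unsigned)

41876


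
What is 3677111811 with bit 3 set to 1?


3677111811 | (1 << 3) = 3677111811 | 8 = 3677111819

3677111819


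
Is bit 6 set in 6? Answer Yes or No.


0b110, bit 6 = 0. No

No


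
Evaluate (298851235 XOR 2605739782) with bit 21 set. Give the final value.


Step 1: 298851235 ^ 2605739782 = 2323674277
Step 2: 2323674277 | (1 << 21) = 2323674277 | 2097152 = 2325771429

2325771429


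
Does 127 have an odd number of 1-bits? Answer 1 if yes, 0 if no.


0b1111111 has 7 ones => parity 1

1


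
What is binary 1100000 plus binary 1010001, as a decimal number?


1100000 + 1010001 = 10110001 = 177

177


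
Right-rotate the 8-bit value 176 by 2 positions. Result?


Rotate 0b10110000 right by 2 (8-bit) = 0b101100 = 44

44


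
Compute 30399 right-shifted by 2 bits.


0b111011010111111 >> 2 = 0b1110110101111 = 7599

7599


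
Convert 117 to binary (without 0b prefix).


117 = 1110101 in binary

1110101


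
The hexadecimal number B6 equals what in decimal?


B6 hex = 182 decimal

182


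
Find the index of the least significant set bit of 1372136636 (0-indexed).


0b1010001110010010010010010111100. Lowest set bit at position 2

2


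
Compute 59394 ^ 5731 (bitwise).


0b1110100000000010 ^ 0b1011001100011 = 0b1111111001100001 = 65121

65121


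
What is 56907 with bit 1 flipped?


56907 ^ (1 << 1) = 56907 ^ 2 = 56905

56905


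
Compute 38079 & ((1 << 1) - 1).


38079 & 1 = 1

1


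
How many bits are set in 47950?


0b1011101101001110 has 10 set bits

10


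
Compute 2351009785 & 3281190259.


0b10001100001000011000111111111001 & 0b11000011100100101111110101110011 = 0b10000000000000001000110101110001 = 2147519857

2147519857


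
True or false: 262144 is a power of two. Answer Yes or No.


0b1000000000000000000. Only one bit set => Yes

Yes


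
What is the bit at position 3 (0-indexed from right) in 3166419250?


0b10111100101110111011100100110010, position 3 = 0

0


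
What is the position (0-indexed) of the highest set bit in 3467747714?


0b11001110101100011010000110000010. Highest set bit at position 31

31


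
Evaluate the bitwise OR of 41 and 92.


0b101001 | 0b1011100 = 0b1111101 = 125

125


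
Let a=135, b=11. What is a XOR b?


135 ^ 11 = 140

140


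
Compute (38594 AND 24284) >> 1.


Step 1: 38594 & 24284 = 5824
Step 2: 5824 >> 1 = 2912

2912


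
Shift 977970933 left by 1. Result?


0b111010010010101010011011110101 << 1 = 0b1110100100101010100110111101010 = 1955941866

1955941866


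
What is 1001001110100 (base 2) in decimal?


1001001110100 in decimal = 4724

4724


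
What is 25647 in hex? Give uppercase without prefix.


25647 = 642F hex

642F


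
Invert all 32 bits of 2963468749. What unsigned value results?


2963468749 ^ 4294967295 = 1331498546

1331498546


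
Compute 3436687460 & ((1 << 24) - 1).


3436687460 & 16777215 = 14135396

14135396


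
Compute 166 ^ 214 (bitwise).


0b10100110 ^ 0b11010110 = 0b1110000 = 112

112


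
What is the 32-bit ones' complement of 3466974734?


3466974734 ^ 4294967295 = 827992561

827992561


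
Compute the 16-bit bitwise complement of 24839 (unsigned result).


~0b110000100000111 = 0b1001111011111000 = 40696 (16-bit unsigned)

40696


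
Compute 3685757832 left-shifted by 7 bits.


0b11011011101100000011001110001000 << 7 = 0b110110111011000000110011100010000000000 = 471777002496

471777002496


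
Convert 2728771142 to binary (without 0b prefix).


2728771142 = 10100010101001011011111001000110 in binary

10100010101001011011111001000110


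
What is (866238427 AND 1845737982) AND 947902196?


Step 1: 866238427 & 1845737982 = 570538458
Step 2: 570538458 & 947902196 = 536973520

536973520


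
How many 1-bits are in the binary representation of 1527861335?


0b1011011000100010101000001010111 has 14 set bits

14


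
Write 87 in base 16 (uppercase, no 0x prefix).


87 = 57 hex

57


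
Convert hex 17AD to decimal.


17AD hex = 6061 decimal

6061


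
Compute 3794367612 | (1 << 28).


3794367612 | (1 << 28) = 3794367612 | 268435456 = 4062803068

4062803068


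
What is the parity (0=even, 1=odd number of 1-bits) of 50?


0b110010 has 3 ones => parity 1

1


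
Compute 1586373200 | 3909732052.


0b1011110100011100010001001010000 | 0b11101001000010011100011011010100 = 0b11111111100011111110011011010100 = 4287620820

4287620820


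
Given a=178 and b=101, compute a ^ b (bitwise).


178 ^ 101 = 215

215


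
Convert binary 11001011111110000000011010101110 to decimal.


11001011111110000000011010101110 in decimal = 3422029486

3422029486


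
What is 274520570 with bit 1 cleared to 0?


274520570 & ~(1 << 1) = 274520568

274520568


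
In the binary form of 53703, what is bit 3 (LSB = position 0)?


0b1101000111000111, position 3 = 0

0


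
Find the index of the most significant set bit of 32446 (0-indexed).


0b111111010111110. Highest set bit at position 14

14


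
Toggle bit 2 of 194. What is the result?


194 ^ (1 << 2) = 194 ^ 4 = 198

198


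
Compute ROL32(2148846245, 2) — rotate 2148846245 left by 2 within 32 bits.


Rotate 0b10000000000101001100101010100101 left by 2 (32-bit) = 0b10100110010101010010110 = 5450390

5450390


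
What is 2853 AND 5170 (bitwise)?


0b101100100101 & 0b1010000110010 = 0b100000 = 32

32


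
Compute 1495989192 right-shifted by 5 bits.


0b1011001001010101111101111001000 >> 5 = 0b10110010010101011111011110 = 46749662

46749662


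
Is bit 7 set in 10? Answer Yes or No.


0b1010, bit 7 = 0. No

No


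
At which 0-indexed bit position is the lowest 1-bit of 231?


0b11100111. Lowest set bit at position 0

0


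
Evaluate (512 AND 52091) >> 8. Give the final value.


Step 1: 512 & 52091 = 512
Step 2: 512 >> 8 = 2

2


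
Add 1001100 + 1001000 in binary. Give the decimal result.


1001100 + 1001000 = 10010100 = 148

148


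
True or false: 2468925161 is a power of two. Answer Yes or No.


0b10010011001010001100111011101001. Multiple bits set => No

No


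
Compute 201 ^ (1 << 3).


201 ^ (1 << 3) = 201 ^ 8 = 193

193


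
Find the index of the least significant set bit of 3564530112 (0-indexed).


0b11010100011101100110100111000000. Lowest set bit at position 6

6


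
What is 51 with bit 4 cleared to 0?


51 & ~(1 << 4) = 35

35


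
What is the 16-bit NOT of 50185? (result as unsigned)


~0b1100010000001001 = 0b11101111110110 = 15350 (16-bit unsigned)

15350


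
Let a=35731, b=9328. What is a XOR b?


35731 ^ 9328 = 45027

45027


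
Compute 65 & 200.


0b1000001 & 0b11001000 = 0b1000000 = 64

64


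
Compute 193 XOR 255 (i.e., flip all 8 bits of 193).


193 ^ 255 = 62

62


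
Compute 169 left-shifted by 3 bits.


0b10101001 << 3 = 0b10101001000 = 1352

1352


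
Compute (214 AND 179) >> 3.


Step 1: 214 & 179 = 146
Step 2: 146 >> 3 = 18

18


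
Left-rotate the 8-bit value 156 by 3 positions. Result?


Rotate 0b10011100 left by 3 (8-bit) = 0b11100100 = 228

228


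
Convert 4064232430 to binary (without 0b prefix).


4064232430 = 11110010001111110100001111101110 in binary

11110010001111110100001111101110


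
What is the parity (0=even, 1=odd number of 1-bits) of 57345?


0b1110000000000001 has 4 ones => parity 0

0


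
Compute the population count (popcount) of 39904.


0b1001101111100000 has 8 set bits

8


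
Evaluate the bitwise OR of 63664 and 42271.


0b1111100010110000 | 0b1010010100011111 = 0b1111110110111111 = 64959

64959


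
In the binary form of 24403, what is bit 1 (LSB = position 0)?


0b101111101010011, position 1 = 1

1


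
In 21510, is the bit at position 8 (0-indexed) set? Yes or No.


0b101010000000110, bit 8 = 0. No

No


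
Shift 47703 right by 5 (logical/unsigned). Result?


0b1011101001010111 >> 5 = 0b10111010010 = 1490

1490


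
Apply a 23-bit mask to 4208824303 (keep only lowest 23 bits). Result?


4208824303 & 8388607 = 6131695

6131695


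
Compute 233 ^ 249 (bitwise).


0b11101001 ^ 0b11111001 = 0b10000 = 16

16


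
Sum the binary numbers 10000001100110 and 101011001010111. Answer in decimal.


10000001100110 + 101011001010111 = 111011010111101 = 30397

30397


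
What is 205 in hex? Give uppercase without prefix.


205 = CD hex

CD


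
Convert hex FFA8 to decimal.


FFA8 hex = 65448 decimal

65448


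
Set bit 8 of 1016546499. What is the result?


1016546499 | (1 << 8) = 1016546499 | 256 = 1016546755

1016546755


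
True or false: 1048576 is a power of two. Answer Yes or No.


0b100000000000000000000. Only one bit set => Yes

Yes


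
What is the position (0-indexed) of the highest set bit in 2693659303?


0b10100000100011011111101010100111. Highest set bit at position 31

31


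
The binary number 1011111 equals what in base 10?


1011111 in decimal = 95

95


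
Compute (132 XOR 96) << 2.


Step 1: 132 ^ 96 = 228
Step 2: 228 << 2 = 912

912


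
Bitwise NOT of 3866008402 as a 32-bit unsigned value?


~0b11100110011011101001101101010010 = 0b11001100100010110010010101101 = 428958893 (32-bit unsigned)

428958893


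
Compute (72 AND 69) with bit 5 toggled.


Step 1: 72 & 69 = 64
Step 2: 64 ^ (1 << 5) = 64 ^ 32 = 96

96


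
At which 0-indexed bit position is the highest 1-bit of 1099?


0b10001001011. Highest set bit at position 10

10


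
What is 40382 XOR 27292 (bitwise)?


0b1001110110111110 ^ 0b110101010011100 = 0b1111011100100010 = 63266

63266


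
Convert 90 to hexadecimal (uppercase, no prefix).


90 = 5A hex

5A


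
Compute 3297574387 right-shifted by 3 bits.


0b11000100100011001111110111110011 >> 3 = 0b11000100100011001111110111110 = 412196798

412196798


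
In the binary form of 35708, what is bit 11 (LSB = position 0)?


0b1000101101111100, position 11 = 1

1


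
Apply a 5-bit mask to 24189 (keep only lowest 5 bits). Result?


24189 & 31 = 29

29


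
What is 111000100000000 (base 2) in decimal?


111000100000000 in decimal = 28928

28928


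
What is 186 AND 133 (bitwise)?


0b10111010 & 0b10000101 = 0b10000000 = 128

128


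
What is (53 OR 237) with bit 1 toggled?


Step 1: 53 | 237 = 253
Step 2: 253 ^ (1 << 1) = 253 ^ 2 = 255

255


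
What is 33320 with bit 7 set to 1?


33320 | (1 << 7) = 33320 | 128 = 33448

33448


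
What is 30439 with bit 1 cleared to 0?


30439 & ~(1 << 1) = 30437

30437


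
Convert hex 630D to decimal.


630D hex = 25357 decimal

25357


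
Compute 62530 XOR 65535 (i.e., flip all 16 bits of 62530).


62530 ^ 65535 = 3005

3005


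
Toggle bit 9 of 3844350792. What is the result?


3844350792 ^ (1 << 9) = 3844350792 ^ 512 = 3844350280

3844350280


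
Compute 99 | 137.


0b1100011 | 0b10001001 = 0b11101011 = 235

235


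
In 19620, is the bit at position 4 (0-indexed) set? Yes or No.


0b100110010100100, bit 4 = 0. No

No


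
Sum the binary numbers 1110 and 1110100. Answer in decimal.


1110 + 1110100 = 10000010 = 130

130


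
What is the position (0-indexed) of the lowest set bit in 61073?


0b1110111010010001. Lowest set bit at position 0

0


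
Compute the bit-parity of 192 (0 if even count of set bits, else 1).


0b11000000 has 2 ones => parity 0

0


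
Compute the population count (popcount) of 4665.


0b1001000111001 has 6 set bits

6


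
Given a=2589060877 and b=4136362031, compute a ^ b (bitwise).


2589060877 ^ 4136362031 = 1826230050

1826230050


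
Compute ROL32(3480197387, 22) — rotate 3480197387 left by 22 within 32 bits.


Rotate 0b11001111011011111001100100001011 left by 22 (32-bit) = 0b1000010111100111101101111100110 = 1123277798

1123277798


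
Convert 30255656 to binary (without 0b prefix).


30255656 = 1110011011010101000101000 in binary

1110011011010101000101000


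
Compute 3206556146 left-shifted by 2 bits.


0b10111111001000000010100111110010 << 2 = 0b1011111100100000001010011111001000 = 12826224584

12826224584


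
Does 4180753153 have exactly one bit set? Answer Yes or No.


0b11111001001100010011101100000001. Multiple bits set => No

No


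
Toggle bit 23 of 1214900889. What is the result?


1214900889 ^ (1 << 23) = 1214900889 ^ 8388608 = 1223289497

1223289497


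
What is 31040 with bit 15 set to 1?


31040 | (1 << 15) = 31040 | 32768 = 63808

63808


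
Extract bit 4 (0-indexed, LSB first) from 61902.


0b1111000111001110, position 4 = 0

0


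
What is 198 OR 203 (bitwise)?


0b11000110 | 0b11001011 = 0b11001111 = 207

207


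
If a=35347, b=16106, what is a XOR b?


35347 ^ 16106 = 46329

46329


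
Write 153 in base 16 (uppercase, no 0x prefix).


153 = 99 hex

99


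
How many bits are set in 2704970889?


0b10100001001110101001010010001001 has 13 set bits

13


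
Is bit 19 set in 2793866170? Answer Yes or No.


0b10100110100001110000001110111010, bit 19 = 0. No

No


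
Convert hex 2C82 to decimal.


2C82 hex = 11394 decimal

11394


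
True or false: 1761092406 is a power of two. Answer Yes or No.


0b1101000111110000010001100110110. Multiple bits set => No

No


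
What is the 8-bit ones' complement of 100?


100 ^ 255 = 155

155


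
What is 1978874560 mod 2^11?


1978874560 & 2047 = 704

704


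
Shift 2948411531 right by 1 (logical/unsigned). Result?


0b10101111101111010011000010001011 >> 1 = 0b1010111110111101001100001000101 = 1474205765

1474205765


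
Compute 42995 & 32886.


0b1010011111110011 & 0b1000000001110110 = 0b1000000001110010 = 32882

32882


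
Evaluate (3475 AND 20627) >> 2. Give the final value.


Step 1: 3475 & 20627 = 147
Step 2: 147 >> 2 = 36

36


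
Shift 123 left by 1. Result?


0b1111011 << 1 = 0b11110110 = 246

246


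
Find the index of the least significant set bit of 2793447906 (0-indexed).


0b10100110100000001010000111100010. Lowest set bit at position 1

1


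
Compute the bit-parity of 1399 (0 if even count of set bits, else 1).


0b10101110111 has 8 ones => parity 0

0


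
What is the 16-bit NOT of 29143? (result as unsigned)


~0b111000111010111 = 0b1000111000101000 = 36392 (16-bit unsigned)

36392


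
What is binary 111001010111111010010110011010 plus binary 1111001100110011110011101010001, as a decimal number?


111001010111111010010110011010 + 1111001100110011110011101010001 = 10110010111110011000110011101011 = 3002698987

3002698987


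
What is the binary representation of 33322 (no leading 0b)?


33322 = 1000001000101010 in binary

1000001000101010


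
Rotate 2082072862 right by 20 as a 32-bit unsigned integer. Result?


Rotate 0b1111100000110011110100100011110 right by 20 (32-bit) = 0b10011110100100011110011111000001 = 2660362177

2660362177


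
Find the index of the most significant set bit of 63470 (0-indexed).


0b1111011111101110. Highest set bit at position 15

15


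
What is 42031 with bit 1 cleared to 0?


42031 & ~(1 << 1) = 42029

42029


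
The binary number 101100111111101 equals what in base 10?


101100111111101 in decimal = 23037

23037


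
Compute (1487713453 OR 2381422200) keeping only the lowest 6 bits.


Step 1: 1487713453 | 2381422200 = 3724394237
Step 2: 3724394237 & 63 = 61

61


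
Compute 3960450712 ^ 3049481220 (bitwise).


0b11101100000011111010111010011000 ^ 0b10110101110000110110010000000100 = 0b1011001110011001100101010011100 = 1506593436

1506593436


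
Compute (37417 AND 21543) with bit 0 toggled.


Step 1: 37417 & 21543 = 4129
Step 2: 4129 ^ (1 << 0) = 4129 ^ 1 = 4128

4128


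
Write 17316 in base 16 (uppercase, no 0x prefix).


17316 = 43A4 hex

43A4


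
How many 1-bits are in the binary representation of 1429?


0b10110010101 has 6 set bits

6


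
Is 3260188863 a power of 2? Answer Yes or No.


0b11000010010100101000100010111111. Multiple bits set => No

No


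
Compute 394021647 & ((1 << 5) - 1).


394021647 & 31 = 15

15


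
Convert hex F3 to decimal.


F3 hex = 243 decimal

243


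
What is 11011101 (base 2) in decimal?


11011101 in decimal = 221

221


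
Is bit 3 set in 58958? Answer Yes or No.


0b1110011001001110, bit 3 = 1. Yes

Yes


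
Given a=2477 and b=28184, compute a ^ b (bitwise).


2477 ^ 28184 = 26549

26549


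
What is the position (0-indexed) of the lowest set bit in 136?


0b10001000. Lowest set bit at position 3

3


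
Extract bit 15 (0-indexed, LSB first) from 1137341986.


0b1000011110010100111011000100010, position 15 = 0

0


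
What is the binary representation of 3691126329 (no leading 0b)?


3691126329 = 11011100000000100001111000111001 in binary

11011100000000100001111000111001


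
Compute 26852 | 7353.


0b110100011100100 | 0b1110010111001 = 0b111110011111101 = 31997

31997


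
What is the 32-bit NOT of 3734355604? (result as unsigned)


~0b11011110100101011011111010010100 = 0b100001011010100100000101101011 = 560611691 (32-bit unsigned)

560611691


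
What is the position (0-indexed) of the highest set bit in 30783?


0b111100000111111. Highest set bit at position 14

14


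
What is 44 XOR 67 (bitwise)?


0b101100 ^ 0b1000011 = 0b1101111 = 111

111


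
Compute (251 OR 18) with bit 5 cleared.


Step 1: 251 | 18 = 251
Step 2: 251 & ~(1 << 5) = 219

219


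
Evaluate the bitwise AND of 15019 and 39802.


0b11101010101011 & 0b1001101101111010 = 0b1101000101010 = 6698

6698


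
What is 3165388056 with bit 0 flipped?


3165388056 ^ (1 << 0) = 3165388056 ^ 1 = 3165388057

3165388057


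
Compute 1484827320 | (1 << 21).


1484827320 | (1 << 21) = 1484827320 | 2097152 = 1486924472

1486924472


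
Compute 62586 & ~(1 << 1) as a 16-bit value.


62586 & ~(1 << 1) = 62584

62584


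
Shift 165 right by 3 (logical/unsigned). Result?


0b10100101 >> 3 = 0b10100 = 20

20


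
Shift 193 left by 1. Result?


0b11000001 << 1 = 0b110000010 = 386

386


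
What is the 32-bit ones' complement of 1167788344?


1167788344 ^ 4294967295 = 3127178951

3127178951


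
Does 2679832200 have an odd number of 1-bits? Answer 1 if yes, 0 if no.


0b10011111101110101111111010001000 has 20 ones => parity 0

0


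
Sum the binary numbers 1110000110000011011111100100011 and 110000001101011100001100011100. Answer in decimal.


1110000110000011011111100100011 + 110000001101011100001100011100 = 10100000111101111000001000111111 = 2700575295

2700575295


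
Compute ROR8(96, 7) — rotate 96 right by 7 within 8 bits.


Rotate 0b1100000 right by 7 (8-bit) = 0b11000000 = 192

192


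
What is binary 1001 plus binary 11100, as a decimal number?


1001 + 11100 = 100101 = 37

37


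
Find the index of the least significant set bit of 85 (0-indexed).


0b1010101. Lowest set bit at position 0

0


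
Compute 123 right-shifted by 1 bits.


0b1111011 >> 1 = 0b111101 = 61

61


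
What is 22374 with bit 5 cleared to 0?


22374 & ~(1 << 5) = 22342

22342


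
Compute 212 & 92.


0b11010100 & 0b1011100 = 0b1010100 = 84

84


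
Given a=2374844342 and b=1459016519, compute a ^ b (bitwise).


2374844342 ^ 1459016519 = 3682331889

3682331889


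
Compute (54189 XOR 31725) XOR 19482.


Step 1: 54189 ^ 31725 = 43072
Step 2: 43072 ^ 19482 = 58458

58458


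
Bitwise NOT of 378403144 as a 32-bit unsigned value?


~0b10110100011011111100101001000 = 0b11101001011100100000011010110111 = 3916564151 (32-bit unsigned)

3916564151


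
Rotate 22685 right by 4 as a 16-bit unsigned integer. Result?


Rotate 0b101100010011101 right by 4 (16-bit) = 0b1101010110001001 = 54665

54665


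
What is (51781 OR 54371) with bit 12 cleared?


Step 1: 51781 | 54371 = 56935
Step 2: 56935 & ~(1 << 12) = 52839

52839


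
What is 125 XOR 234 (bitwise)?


0b1111101 ^ 0b11101010 = 0b10010111 = 151

151


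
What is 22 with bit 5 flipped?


22 ^ (1 << 5) = 22 ^ 32 = 54

54


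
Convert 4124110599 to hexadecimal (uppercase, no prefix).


4124110599 = F5D0EF07 hex

F5D0EF07


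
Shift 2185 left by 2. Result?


0b100010001001 << 2 = 0b10001000100100 = 8740

8740


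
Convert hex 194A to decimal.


194A hex = 6474 decimal

6474


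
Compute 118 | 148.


0b1110110 | 0b10010100 = 0b11110110 = 246

246


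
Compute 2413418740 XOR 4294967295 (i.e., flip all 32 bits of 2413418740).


2413418740 ^ 4294967295 = 1881548555

1881548555


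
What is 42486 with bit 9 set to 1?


42486 | (1 << 9) = 42486 | 512 = 42998

42998


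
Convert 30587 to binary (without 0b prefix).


30587 = 111011101111011 in binary

111011101111011


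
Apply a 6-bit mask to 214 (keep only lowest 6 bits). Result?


214 & 63 = 22

22


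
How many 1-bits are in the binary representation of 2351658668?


0b10001100001010110111011010101100 has 16 set bits

16


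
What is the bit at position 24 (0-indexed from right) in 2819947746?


0b10101000000101001111110011100010, position 24 = 0

0


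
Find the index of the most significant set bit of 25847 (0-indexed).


0b110010011110111. Highest set bit at position 14

14


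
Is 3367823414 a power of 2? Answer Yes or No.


0b11001000101111001110100000110110. Multiple bits set => No

No


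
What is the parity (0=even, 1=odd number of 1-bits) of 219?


0b11011011 has 6 ones => parity 0

0


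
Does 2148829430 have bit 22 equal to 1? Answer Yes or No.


0b10000000000101001000100011110110, bit 22 = 0. No

No


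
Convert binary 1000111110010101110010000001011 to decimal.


1000111110010101110010000001011 in decimal = 1204478987

1204478987


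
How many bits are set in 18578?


0b100100010010010 has 5 set bits

5


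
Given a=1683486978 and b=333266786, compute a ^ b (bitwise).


1683486978 ^ 333266786 = 2005583456

2005583456


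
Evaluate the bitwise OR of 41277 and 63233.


0b1010000100111101 | 0b1111011100000001 = 0b1111011100111101 = 63293

63293


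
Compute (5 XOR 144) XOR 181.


Step 1: 5 ^ 144 = 149
Step 2: 149 ^ 181 = 32

32


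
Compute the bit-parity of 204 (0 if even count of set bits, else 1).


0b11001100 has 4 ones => parity 0

0


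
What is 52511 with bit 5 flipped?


52511 ^ (1 << 5) = 52511 ^ 32 = 52543

52543


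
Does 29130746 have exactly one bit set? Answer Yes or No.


0b1101111000111111111111010. Multiple bits set => No

No


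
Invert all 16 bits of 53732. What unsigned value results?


53732 ^ 65535 = 11803

11803


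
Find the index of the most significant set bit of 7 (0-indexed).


0b111. Highest set bit at position 2

2


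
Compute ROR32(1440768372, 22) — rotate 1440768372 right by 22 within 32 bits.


Rotate 0b1010101111000000110000101110100 right by 22 (32-bit) = 0b10000001100001011101000101010111 = 2173030743

2173030743


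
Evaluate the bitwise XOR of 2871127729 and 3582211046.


0b10101011001000011110111010110001 ^ 0b11010101100001000011001111100110 = 0b1111110101001011101110101010111 = 2124799319

2124799319


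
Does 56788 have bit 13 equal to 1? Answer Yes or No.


0b1101110111010100, bit 13 = 0. No

No


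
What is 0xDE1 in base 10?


DE1 hex = 3553 decimal

3553


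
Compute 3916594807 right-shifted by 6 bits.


0b11101001011100100111111001110111 >> 6 = 0b11101001011100100111111001 = 61196793

61196793


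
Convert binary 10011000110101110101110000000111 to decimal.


10011000110101110101110000000111 in decimal = 2564250631

2564250631


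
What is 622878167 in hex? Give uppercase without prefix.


622878167 = 25205DD7 hex

25205DD7


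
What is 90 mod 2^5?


90 & 31 = 26

26


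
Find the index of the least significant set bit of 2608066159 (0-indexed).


0b10011011011100111110111001101111. Lowest set bit at position 0

0


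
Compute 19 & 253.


0b10011 & 0b11111101 = 0b10001 = 17

17


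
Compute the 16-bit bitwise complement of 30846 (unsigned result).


~0b111100001111110 = 0b1000011110000001 = 34689 (16-bit unsigned)

34689


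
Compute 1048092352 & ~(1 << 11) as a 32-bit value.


1048092352 & ~(1 << 11) = 1048090304

1048090304


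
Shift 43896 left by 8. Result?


0b1010101101111000 << 8 = 0b101010110111100000000000 = 11237376

11237376


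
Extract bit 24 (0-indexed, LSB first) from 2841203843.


0b10101001010110010101010010000011, position 24 = 1

1


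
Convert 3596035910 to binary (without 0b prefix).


3596035910 = 11010110010101110010011101000110 in binary

11010110010101110010011101000110


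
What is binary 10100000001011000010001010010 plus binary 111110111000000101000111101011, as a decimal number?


10100000001011000010001010010 + 111110111000000101000111101011 = 1010010111001011101011000111101 = 1390794301

1390794301


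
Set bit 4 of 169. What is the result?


169 | (1 << 4) = 169 | 16 = 185

185


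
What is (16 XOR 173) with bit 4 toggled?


Step 1: 16 ^ 173 = 189
Step 2: 189 ^ (1 << 4) = 189 ^ 16 = 173

173


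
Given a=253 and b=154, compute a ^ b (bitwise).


253 ^ 154 = 103

103


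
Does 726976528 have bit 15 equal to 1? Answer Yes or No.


0b101011010101001100100000010000, bit 15 = 1. Yes

Yes


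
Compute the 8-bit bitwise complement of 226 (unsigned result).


~0b11100010 = 0b11101 = 29 (8-bit unsigned)

29


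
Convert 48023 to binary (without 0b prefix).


48023 = 1011101110010111 in binary

1011101110010111


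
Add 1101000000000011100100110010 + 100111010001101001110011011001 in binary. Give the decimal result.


1101000000000011100100110010 + 100111010001101001110011011001 = 110100010001101101011000001011 = 877057547

877057547


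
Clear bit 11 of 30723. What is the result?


30723 & ~(1 << 11) = 28675

28675


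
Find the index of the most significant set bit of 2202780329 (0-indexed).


0b10000011010010111100001010101001. Highest set bit at position 31

31


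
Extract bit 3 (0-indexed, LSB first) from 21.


0b10101, position 3 = 0

0


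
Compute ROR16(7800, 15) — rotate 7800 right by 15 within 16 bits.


Rotate 0b1111001111000 right by 15 (16-bit) = 0b11110011110000 = 15600

15600


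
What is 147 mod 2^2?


147 & 3 = 3

3


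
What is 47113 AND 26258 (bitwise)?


0b1011100000001001 & 0b110011010010010 = 0b10000000000000 = 8192

8192


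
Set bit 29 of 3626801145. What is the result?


3626801145 | (1 << 29) = 3626801145 | 536870912 = 4163672057

4163672057


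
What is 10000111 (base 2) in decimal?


10000111 in decimal = 135

135


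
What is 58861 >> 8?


0b1110010111101101 >> 8 = 0b11100101 = 229

229


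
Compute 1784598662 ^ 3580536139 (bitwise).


0b1101010010111101101000010000110 ^ 0b11010101011010101010010101001011 = 0b10111111001101000111010111001101 = 3207886285

3207886285


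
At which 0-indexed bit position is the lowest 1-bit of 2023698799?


0b1111000100111110011000101101111. Lowest set bit at position 0

0


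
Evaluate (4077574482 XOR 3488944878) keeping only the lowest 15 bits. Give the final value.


Step 1: 4077574482 ^ 3488944878 = 1023396796
Step 2: 1023396796 & 32767 = 19388

19388


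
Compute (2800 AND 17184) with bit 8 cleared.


Step 1: 2800 & 17184 = 544
Step 2: 544 & ~(1 << 8) = 544

544


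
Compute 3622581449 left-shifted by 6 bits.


0b11010111111011000011010011001001 << 6 = 0b11010111111011000011010011001001000000 = 231845212736

231845212736


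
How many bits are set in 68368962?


0b100000100110011101001000010 has 10 set bits

10


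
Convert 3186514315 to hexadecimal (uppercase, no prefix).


3186514315 = BDEE598B hex

BDEE598B


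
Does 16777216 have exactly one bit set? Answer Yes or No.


0b1000000000000000000000000. Only one bit set => Yes

Yes


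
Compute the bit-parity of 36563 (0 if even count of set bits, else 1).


0b1000111011010011 has 9 ones => parity 1

1


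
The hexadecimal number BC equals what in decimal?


BC hex = 188 decimal

188


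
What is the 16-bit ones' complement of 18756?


18756 ^ 65535 = 46779

46779


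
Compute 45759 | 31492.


0b1011001010111111 | 0b111101100000100 = 0b1111101110111111 = 64447

64447


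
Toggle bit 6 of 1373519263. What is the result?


1373519263 ^ (1 << 6) = 1373519263 ^ 64 = 1373519327

1373519327


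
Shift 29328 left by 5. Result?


0b111001010010000 << 5 = 0b11100101001000000000 = 938496

938496


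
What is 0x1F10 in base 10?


1F10 hex = 7952 decimal

7952


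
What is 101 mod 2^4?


101 & 15 = 5

5


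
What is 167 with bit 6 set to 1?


167 | (1 << 6) = 167 | 64 = 231

231


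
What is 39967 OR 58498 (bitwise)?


0b1001110000011111 | 0b1110010010000010 = 0b1111110010011111 = 64671

64671


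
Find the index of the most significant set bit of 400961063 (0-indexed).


0b10111111001100010111000100111. Highest set bit at position 28

28


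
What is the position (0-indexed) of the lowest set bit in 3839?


0b111011111111. Lowest set bit at position 0

0


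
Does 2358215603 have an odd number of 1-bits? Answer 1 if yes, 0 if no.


0b10001100100011111000001110110011 has 16 ones => parity 0

0


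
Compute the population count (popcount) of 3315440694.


0b11000101100111011001110000110110 has 17 set bits

17


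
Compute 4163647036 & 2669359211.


0b11111000001011000011011000111100 & 0b10011111000110110011000001101011 = 0b10011000000010000011000000101000 = 2550673448

2550673448


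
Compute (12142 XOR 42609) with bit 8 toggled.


Step 1: 12142 ^ 42609 = 35103
Step 2: 35103 ^ (1 << 8) = 35103 ^ 256 = 34847

34847


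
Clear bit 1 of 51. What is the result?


51 & ~(1 << 1) = 49

49


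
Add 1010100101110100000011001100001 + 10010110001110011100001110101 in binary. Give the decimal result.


1010100101110100000011001100001 + 10010110001110011100001110101 = 1100111100000010011111011010110 = 1736523478

1736523478


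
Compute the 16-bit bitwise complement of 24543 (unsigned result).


~0b101111111011111 = 0b1010000000100000 = 40992 (16-bit unsigned)

40992


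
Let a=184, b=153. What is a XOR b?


184 ^ 153 = 33

33


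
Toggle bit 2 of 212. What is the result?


212 ^ (1 << 2) = 212 ^ 4 = 208

208


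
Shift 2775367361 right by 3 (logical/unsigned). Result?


0b10100101011011001011111011000001 >> 3 = 0b10100101011011001011111011000 = 346920920

346920920


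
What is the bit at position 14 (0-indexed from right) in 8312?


0b10000001111000, position 14 = 0

0


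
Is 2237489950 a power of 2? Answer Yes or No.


0b10000101010111010110001100011110. Multiple bits set => No

No


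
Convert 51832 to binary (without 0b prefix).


51832 = 1100101001111000 in binary

1100101001111000


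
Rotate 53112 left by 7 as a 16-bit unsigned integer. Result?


Rotate 0b1100111101111000 left by 7 (16-bit) = 0b1011110001100111 = 48231

48231


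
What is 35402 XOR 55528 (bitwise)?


0b1000101001001010 ^ 0b1101100011101000 = 0b101001010100010 = 21154

21154


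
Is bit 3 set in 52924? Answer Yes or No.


0b1100111010111100, bit 3 = 1. Yes

Yes


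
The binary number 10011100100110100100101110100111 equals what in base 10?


10011100100110100100101110100111 in decimal = 2627357607

2627357607


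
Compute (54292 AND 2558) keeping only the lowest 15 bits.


Step 1: 54292 & 2558 = 20
Step 2: 20 & 32767 = 20

20


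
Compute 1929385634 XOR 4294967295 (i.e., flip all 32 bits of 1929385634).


1929385634 ^ 4294967295 = 2365581661

2365581661


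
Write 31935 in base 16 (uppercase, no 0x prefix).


31935 = 7CBF hex

7CBF


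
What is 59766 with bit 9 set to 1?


59766 | (1 << 9) = 59766 | 512 = 60278

60278


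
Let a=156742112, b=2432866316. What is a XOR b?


156742112 ^ 2432866316 = 2555718124

2555718124


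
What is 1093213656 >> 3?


0b1000001001010010001110111011000 >> 3 = 0b1000001001010010001110111011 = 136651707

136651707
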